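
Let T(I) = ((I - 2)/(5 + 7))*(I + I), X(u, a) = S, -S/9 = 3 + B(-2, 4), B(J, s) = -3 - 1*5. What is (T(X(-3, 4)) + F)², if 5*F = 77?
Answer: 11417641/100 ≈ 1.1418e+5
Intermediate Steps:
F = 77/5 (F = (⅕)*77 = 77/5 ≈ 15.400)
B(J, s) = -8 (B(J, s) = -3 - 5 = -8)
S = 45 (S = -9*(3 - 8) = -9*(-5) = 45)
X(u, a) = 45
T(I) = 2*I*(-⅙ + I/12) (T(I) = ((-2 + I)/12)*(2*I) = ((-2 + I)*(1/12))*(2*I) = (-⅙ + I/12)*(2*I) = 2*I*(-⅙ + I/12))
(T(X(-3, 4)) + F)² = ((⅙)*45*(-2 + 45) + 77/5)² = ((⅙)*45*43 + 77/5)² = (645/2 + 77/5)² = (3379/10)² = 11417641/100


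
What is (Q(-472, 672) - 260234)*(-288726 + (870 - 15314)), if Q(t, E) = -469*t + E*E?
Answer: -125123716060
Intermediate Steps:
Q(t, E) = E**2 - 469*t (Q(t, E) = -469*t + E**2 = E**2 - 469*t)
(Q(-472, 672) - 260234)*(-288726 + (870 - 15314)) = ((672**2 - 469*(-472)) - 260234)*(-288726 + (870 - 15314)) = ((451584 + 221368) - 260234)*(-288726 - 14444) = (672952 - 260234)*(-303170) = 412718*(-303170) = -125123716060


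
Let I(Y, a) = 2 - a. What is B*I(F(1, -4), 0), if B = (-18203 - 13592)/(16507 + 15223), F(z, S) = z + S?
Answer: -6359/3173 ≈ -2.0041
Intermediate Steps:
F(z, S) = S + z
B = -6359/6346 (B = -31795/31730 = -31795*1/31730 = -6359/6346 ≈ -1.0020)
B*I(F(1, -4), 0) = -6359*(2 - 1*0)/6346 = -6359*(2 + 0)/6346 = -6359/6346*2 = -6359/3173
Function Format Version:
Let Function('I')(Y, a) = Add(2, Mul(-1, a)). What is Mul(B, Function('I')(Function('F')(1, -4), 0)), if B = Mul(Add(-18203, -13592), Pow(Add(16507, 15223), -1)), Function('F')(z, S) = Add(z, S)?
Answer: Rational(-6359, 3173) ≈ -2.0041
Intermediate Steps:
Function('F')(z, S) = Add(S, z)
B = Rational(-6359, 6346) (B = Mul(-31795, Pow(31730, -1)) = Mul(-31795, Rational(1, 31730)) = Rational(-6359, 6346) ≈ -1.0020)
Mul(B, Function('I')(Function('F')(1, -4), 0)) = Mul(Rational(-6359, 6346), Add(2, Mul(-1, 0))) = Mul(Rational(-6359, 6346), Add(2, 0)) = Mul(Rational(-6359, 6346), 2) = Rational(-6359, 3173)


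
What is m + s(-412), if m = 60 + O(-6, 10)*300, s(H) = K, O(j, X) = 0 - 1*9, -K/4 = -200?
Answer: -1840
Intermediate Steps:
K = 800 (K = -4*(-200) = 800)
O(j, X) = -9 (O(j, X) = 0 - 9 = -9)
s(H) = 800
m = -2640 (m = 60 - 9*300 = 60 - 2700 = -2640)
m + s(-412) = -2640 + 800 = -1840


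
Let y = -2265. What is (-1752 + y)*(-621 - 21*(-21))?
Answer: 723060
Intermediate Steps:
(-1752 + y)*(-621 - 21*(-21)) = (-1752 - 2265)*(-621 - 21*(-21)) = -4017*(-621 + 441) = -4017*(-180) = 723060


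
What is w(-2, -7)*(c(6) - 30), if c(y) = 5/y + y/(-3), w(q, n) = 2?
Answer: -187/3 ≈ -62.333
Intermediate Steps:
c(y) = 5/y - y/3 (c(y) = 5/y + y*(-⅓) = 5/y - y/3)
w(-2, -7)*(c(6) - 30) = 2*((5/6 - ⅓*6) - 30) = 2*((5*(⅙) - 2) - 30) = 2*((⅚ - 2) - 30) = 2*(-7/6 - 30) = 2*(-187/6) = -187/3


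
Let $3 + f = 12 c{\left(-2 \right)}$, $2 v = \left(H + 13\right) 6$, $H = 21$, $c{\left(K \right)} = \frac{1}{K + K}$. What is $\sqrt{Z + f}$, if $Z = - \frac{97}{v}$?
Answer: $\frac{i \sqrt{72318}}{102} \approx 2.6365 i$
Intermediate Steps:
$c{\left(K \right)} = \frac{1}{2 K}$
$v = 102$ ($v = \frac{\left(21 + 13\right) 6}{2} = \frac{34 \cdot 6}{2} = \frac{1}{2} \cdot 204 = 102$)
$Z = - \frac{97}{102} \approx -0.95098$
$f = -6$ ($f = -3 + 12 \frac{1}{2 \left(-2\right)} = -3 + 12 \cdot \frac{1}{2} \left(- \frac{1}{2}\right) = -3 + 12 \left(- \frac{1}{4}\right) = -3 - 3 = -6$)
$\sqrt{Z + f} = \sqrt{- \frac{97}{102} - 6} = \sqrt{- \frac{709}{102}} = \frac{i \sqrt{72318}}{102}$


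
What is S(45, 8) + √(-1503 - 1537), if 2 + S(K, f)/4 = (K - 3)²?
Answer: 7048 + 4*I*√190 ≈ 7048.0 + 55.136*I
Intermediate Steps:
S(K, f) = -8 + 4*(-3 + K)² (S(K, f) = -8 + 4*(K - 3)² = -8 + 4*(-3 + K)²)
S(45, 8) + √(-1503 - 1537) = (-8 + 4*(-3 + 45)²) + √(-1503 - 1537) = (-8 + 4*42²) + √(-3040) = (-8 + 4*1764) + 4*I*√190 = (-8 + 7056) + 4*I*√190 = 7048 + 4*I*√190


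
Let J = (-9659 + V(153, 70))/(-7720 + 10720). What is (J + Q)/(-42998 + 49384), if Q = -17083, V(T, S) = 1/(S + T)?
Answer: -2857670239/1068058500 ≈ -2.6756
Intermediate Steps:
J = -538489/167250 (J = (-9659 + 1/(70 + 153))/(-7720 + 10720) = (-9659 + 1/223)/3000 = (-9659 + 1/223)*(1/3000) = -2153956/223*1/3000 = -538489/167250 ≈ -3.2197)
(J + Q)/(-42998 + 49384) = (-538489/167250 - 17083)/(-42998 + 49384) = -2857670239/167250/6386 = -2857670239/167250*1/6386 = -2857670239/1068058500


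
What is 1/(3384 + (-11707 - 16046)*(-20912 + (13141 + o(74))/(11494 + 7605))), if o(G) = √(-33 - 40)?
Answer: 70565715853129331/40953167763079831373942502 + 176684849*I*√73/40953167763079831373942502 ≈ 1.7231e-9 + 3.6861e-17*I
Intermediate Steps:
o(G) = I*√73 (o(G) = √(-73) = I*√73)
1/(3384 + (-11707 - 16046)*(-20912 + (13141 + o(74))/(11494 + 7605))) = 1/(3384 + (-11707 - 16046)*(-20912 + (13141 + I*√73)/(11494 + 7605))) = 1/(3384 - 27753*(-20912 + (13141 + I*√73)/19099)) = 1/(3384 - 27753*(-20912 + (13141 + I*√73)*(1/19099))) = 1/(3384 - 27753*(-20912 + (13141/19099 + I*√73/19099))) = 1/(3384 - 27753*(-399385147/19099 + I*√73/19099)) = 1/(3384 + (11084135984691/19099 - 27753*I*√73/19099)) = 1/(11084200615707/19099 - 27753*I*√73/19099)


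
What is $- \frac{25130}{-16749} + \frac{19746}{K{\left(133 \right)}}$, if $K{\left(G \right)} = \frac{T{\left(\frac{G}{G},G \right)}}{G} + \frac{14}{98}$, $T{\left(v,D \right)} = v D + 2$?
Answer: $\frac{3142171093}{184239} \approx 17055.0$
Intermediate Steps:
$T{\left(v,D \right)} = 2 + D v$ ($T{\left(v,D \right)} = D v + 2 = 2 + D v$)
$K{\left(G \right)} = \frac{1}{7} + \frac{2 + G}{G}$ ($K{\left(G \right)} = \frac{2 + G \frac{G}{G}}{G} + \frac{14}{98} = \frac{2 + G 1}{G} + 14 \cdot \frac{1}{98} = \frac{2 + G}{G} + \frac{1}{7} = \frac{1}{7} + \frac{2 + G}{G}$)
$- \frac{25130}{-16749} + \frac{19746}{K{\left(133 \right)}} = - \frac{25130}{-16749} + \frac{19746}{\frac{8}{7} + \frac{2}{133}} = \left(-25130\right) \left(- \frac{1}{16749}\right) + \frac{19746}{\frac{8}{7} + 2 \cdot \frac{1}{133}} = \frac{25130}{16749} + \frac{19746}{\frac{8}{7} + \frac{2}{133}} = \frac{25130}{16749} + \frac{19746}{\frac{22}{19}} = \frac{25130}{16749} + 19746 \cdot \frac{19}{22} = \frac{25130}{16749} + \frac{187587}{11} = \frac{3142171093}{184239}$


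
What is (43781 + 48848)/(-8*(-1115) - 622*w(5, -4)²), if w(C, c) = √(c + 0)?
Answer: 92629/11408 ≈ 8.1197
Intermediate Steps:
w(C, c) = √c
(43781 + 48848)/(-8*(-1115) - 622*w(5, -4)²) = (43781 + 48848)/(-8*(-1115) - 622*(√(-4))²) = 92629/(8920 - 622*(2*I)²) = 92629/(8920 - 622*(-4)) = 92629/(8920 + 2488) = 92629/11408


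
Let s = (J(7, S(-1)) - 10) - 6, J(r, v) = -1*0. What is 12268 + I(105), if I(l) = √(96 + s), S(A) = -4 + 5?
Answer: 12268 + 4*√5 ≈ 12277.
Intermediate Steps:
S(A) = 1
J(r, v) = 0
s = -16 (s = (0 - 10) - 6 = -10 - 6 = -16)
I(l) = 4*√5 (I(l) = √(96 - 16) = √80 = 4*√5)
12268 + I(105) = 12268 + 4*√5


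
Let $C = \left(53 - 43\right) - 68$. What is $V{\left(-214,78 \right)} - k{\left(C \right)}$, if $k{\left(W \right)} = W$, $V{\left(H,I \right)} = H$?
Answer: $-156$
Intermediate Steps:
$C = -58$ ($C = 10 - 68 = -58$)
$V{\left(-214,78 \right)} - k{\left(C \right)} = -214 - -58 = -214 + 58 = -156$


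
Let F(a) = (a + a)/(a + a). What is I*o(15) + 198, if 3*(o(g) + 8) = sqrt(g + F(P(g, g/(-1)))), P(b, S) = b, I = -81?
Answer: 738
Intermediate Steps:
F(a) = 1 (F(a) = (2*a)/((2*a)) = (2*a)*(1/(2*a)) = 1)
o(g) = -8 + sqrt(1 + g)/3 (o(g) = -8 + sqrt(g + 1)/3 = -8 + sqrt(1 + g)/3)
I*o(15) + 198 = -81*(-8 + sqrt(1 + 15)/3) + 198 = -81*(-8 + sqrt(16)/3) + 198 = -81*(-8 + (1/3)*4) + 198 = -81*(-8 + 4/3) + 198 = -81*(-20/3) + 198 = 540 + 198 = 738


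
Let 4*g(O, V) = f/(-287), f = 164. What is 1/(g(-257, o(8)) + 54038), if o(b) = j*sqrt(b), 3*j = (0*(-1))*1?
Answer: 7/378265 ≈ 1.8506e-5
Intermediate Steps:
j = 0 (j = ((0*(-1))*1)/3 = (0*1)/3 = (1/3)*0 = 0)
o(b) = 0 (o(b) = 0*sqrt(b) = 0)
g(O, V) = -1/7 (g(O, V) = (164/(-287))/4 = (164*(-1/287))/4 = (1/4)*(-4/7) = -1/7)
1/(g(-257, o(8)) + 54038) = 1/(-1/7 + 54038) = 1/(378265/7) = 7/378265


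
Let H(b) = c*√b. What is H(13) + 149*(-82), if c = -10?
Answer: -12218 - 10*√13 ≈ -12254.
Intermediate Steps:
H(b) = -10*√b
H(13) + 149*(-82) = -10*√13 + 149*(-82) = -10*√13 - 12218 = -12218 - 10*√13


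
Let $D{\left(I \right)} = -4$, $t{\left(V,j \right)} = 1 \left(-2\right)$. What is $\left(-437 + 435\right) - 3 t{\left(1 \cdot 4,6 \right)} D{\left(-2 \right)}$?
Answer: $48$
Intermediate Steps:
$t{\left(V,j \right)} = -2$
$\left(-437 + 435\right) - 3 t{\left(1 \cdot 4,6 \right)} D{\left(-2 \right)} = \left(-437 + 435\right) \left(-3\right) \left(-2\right) \left(-4\right) = - 2 \cdot 6 \left(-4\right) = \left(-2\right) \left(-24\right) = 48$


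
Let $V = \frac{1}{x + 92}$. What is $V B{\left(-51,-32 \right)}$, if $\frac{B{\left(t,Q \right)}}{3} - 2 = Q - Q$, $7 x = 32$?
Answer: $\frac{21}{338} \approx 0.06213$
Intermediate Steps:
$x = \frac{32}{7}$ ($x = \frac{1}{7} \cdot 32 = \frac{32}{7} \approx 4.5714$)
$B{\left(t,Q \right)} = 6$ ($B{\left(t,Q \right)} = 6 + 3 \left(Q - Q\right) = 6 + 3 \cdot 0 = 6 + 0 = 6$)
$V = \frac{7}{676}$ ($V = \frac{1}{\frac{32}{7} + 92} = \frac{1}{\frac{676}{7}} = \frac{7}{676} \approx 0.010355$)
$V B{\left(-51,-32 \right)} = \frac{7}{676} \cdot 6 = \frac{21}{338}$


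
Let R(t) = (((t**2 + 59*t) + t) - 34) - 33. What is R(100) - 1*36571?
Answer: -20638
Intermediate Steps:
R(t) = -67 + t**2 + 60*t (R(t) = ((t**2 + 60*t) - 34) - 33 = (-34 + t**2 + 60*t) - 33 = -67 + t**2 + 60*t)
R(100) - 1*36571 = (-67 + 100**2 + 60*100) - 1*36571 = (-67 + 10000 + 6000) - 36571 = 15933 - 36571 = -20638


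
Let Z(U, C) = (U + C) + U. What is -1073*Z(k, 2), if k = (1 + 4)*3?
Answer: -34336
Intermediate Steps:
k = 15 (k = 5*3 = 15)
Z(U, C) = C + 2*U (Z(U, C) = (C + U) + U = C + 2*U)
-1073*Z(k, 2) = -1073*(2 + 2*15) = -1073*(2 + 30) = -1073*32 = -34336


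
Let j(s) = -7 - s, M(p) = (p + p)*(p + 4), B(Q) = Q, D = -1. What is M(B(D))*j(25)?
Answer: 192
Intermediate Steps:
M(p) = 2*p*(4 + p) (M(p) = (2*p)*(4 + p) = 2*p*(4 + p))
M(B(D))*j(25) = (2*(-1)*(4 - 1))*(-7 - 1*25) = (2*(-1)*3)*(-7 - 25) = -6*(-32) = 192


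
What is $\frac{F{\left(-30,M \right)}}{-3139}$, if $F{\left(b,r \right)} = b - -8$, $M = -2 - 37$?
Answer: $\frac{22}{3139} \approx 0.0070086$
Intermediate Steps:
$M = -39$
$F{\left(b,r \right)} = 8 + b$ ($F{\left(b,r \right)} = b + 8 = 8 + b$)
$\frac{F{\left(-30,M \right)}}{-3139} = \frac{8 - 30}{-3139} = \left(-22\right) \left(- \frac{1}{3139}\right) = \frac{22}{3139}$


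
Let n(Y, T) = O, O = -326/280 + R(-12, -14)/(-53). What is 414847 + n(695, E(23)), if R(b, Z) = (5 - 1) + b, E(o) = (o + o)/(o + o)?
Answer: 3078157221/7420 ≈ 4.1485e+5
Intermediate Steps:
E(o) = 1 (E(o) = (2*o)/((2*o)) = (2*o)*(1/(2*o)) = 1)
R(b, Z) = 4 + b
O = -7519/7420 (O = -326/280 + (4 - 12)/(-53) = -326*1/280 - 8*(-1/53) = -163/140 + 8/53 = -7519/7420 ≈ -1.0133)
n(Y, T) = -7519/7420
414847 + n(695, E(23)) = 414847 - 7519/7420 = 3078157221/7420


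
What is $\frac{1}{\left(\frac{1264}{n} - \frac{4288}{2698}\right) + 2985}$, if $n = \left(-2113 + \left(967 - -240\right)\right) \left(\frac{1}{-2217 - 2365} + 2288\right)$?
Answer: $\frac{6406505675655}{19113233512999919} \approx 0.00033519$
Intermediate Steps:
$n = - \frac{4749077595}{2291}$ ($n = \left(-2113 + \left(967 + 240\right)\right) \left(\frac{1}{-4582} + 2288\right) = \left(-2113 + 1207\right) \left(- \frac{1}{4582} + 2288\right) = \left(-906\right) \frac{10483615}{4582} = - \frac{4749077595}{2291} \approx -2.0729 \cdot 10^{6}$)
$\frac{1}{\left(\frac{1264}{n} - \frac{4288}{2698}\right) + 2985} = \frac{1}{\left(\frac{1264}{- \frac{4749077595}{2291}} - \frac{4288}{2698}\right) + 2985} = \frac{1}{\left(1264 \left(- \frac{2291}{4749077595}\right) - \frac{2144}{1349}\right) + 2985} = \frac{1}{\left(- \frac{2895824}{4749077595} - \frac{2144}{1349}\right) + 2985} = \frac{1}{- \frac{10185928830256}{6406505675655} + 2985} = \frac{1}{\frac{19113233512999919}{6406505675655}} = \frac{6406505675655}{19113233512999919}$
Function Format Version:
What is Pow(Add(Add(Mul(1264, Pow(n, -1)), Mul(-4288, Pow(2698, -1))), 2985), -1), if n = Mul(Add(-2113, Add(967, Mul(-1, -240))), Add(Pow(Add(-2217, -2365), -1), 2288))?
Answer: Rational(6406505675655, 19113233512999919) ≈ 0.00033519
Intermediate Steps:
n = Rational(-4749077595, 2291) (n = Mul(Add(-2113, Add(967, 240)), Add(Pow(-4582, -1), 2288)) = Mul(Add(-2113, 1207), Add(Rational(-1, 4582), 2288)) = Mul(-906, Rational(10483615, 4582)) = Rational(-4749077595, 2291) ≈ -2.0729e+6)
Pow(Add(Add(Mul(1264, Pow(n, -1)), Mul(-4288, Pow(2698, -1))), 2985), -1) = Pow(Add(Add(Mul(1264, Pow(Rational(-4749077595, 2291), -1)), Mul(-4288, Pow(2698, -1))), 2985), -1) = Pow(Add(Add(Mul(1264, Rational(-2291, 4749077595)), Mul(-4288, Rational(1, 2698))), 2985), -1) = Pow(Add(Add(Rational(-2895824, 4749077595), Rational(-2144, 1349)), 2985), -1) = Pow(Add(Rational(-10185928830256, 6406505675655), 2985), -1) = Pow(Rational(19113233512999919, 6406505675655), -1) = Rational(6406505675655, 19113233512999919)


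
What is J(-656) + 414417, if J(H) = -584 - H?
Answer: 414489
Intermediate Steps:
J(-656) + 414417 = (-584 - 1*(-656)) + 414417 = (-584 + 656) + 414417 = 72 + 414417 = 414489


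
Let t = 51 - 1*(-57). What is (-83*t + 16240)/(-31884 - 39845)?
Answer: -7276/71729 ≈ -0.10144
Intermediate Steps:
t = 108 (t = 51 + 57 = 108)
(-83*t + 16240)/(-31884 - 39845) = (-83*108 + 16240)/(-31884 - 39845) = (-8964 + 16240)/(-71729) = 7276*(-1/71729) = -7276/71729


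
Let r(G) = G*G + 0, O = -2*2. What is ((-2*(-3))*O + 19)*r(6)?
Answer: -180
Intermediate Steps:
O = -4
r(G) = G² (r(G) = G² + 0 = G²)
((-2*(-3))*O + 19)*r(6) = (-2*(-3)*(-4) + 19)*6² = (6*(-4) + 19)*36 = (-24 + 19)*36 = -5*36 = -180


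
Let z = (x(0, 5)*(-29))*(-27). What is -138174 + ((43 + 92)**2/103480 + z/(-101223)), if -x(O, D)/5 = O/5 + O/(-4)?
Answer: -2859645459/20696 ≈ -1.3817e+5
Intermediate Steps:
x(O, D) = O/4 (x(O, D) = -5*(O/5 + O/(-4)) = -5*(O*(1/5) + O*(-1/4)) = -5*(O/5 - O/4) = -(-1)*O/4 = O/4)
z = 0 (z = (((1/4)*0)*(-29))*(-27) = (0*(-29))*(-27) = 0*(-27) = 0)
-138174 + ((43 + 92)**2/103480 + z/(-101223)) = -138174 + ((43 + 92)**2/103480 + 0/(-101223)) = -138174 + (135**2*(1/103480) + 0*(-1/101223)) = -138174 + (18225*(1/103480) + 0) = -138174 + (3645/20696 + 0) = -138174 + 3645/20696 = -2859645459/20696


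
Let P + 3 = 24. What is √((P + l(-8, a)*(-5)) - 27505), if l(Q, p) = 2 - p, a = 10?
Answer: 2*I*√6861 ≈ 165.66*I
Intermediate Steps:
P = 21 (P = -3 + 24 = 21)
√((P + l(-8, a)*(-5)) - 27505) = √((21 + (2 - 1*10)*(-5)) - 27505) = √((21 + (2 - 10)*(-5)) - 27505) = √((21 - 8*(-5)) - 27505) = √((21 + 40) - 27505) = √(61 - 27505) = √(-27444) = 2*I*√6861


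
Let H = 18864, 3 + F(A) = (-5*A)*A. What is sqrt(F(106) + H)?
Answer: I*sqrt(37319) ≈ 193.18*I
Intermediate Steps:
F(A) = -3 - 5*A**2 (F(A) = -3 + (-5*A)*A = -3 - 5*A**2)
sqrt(F(106) + H) = sqrt((-3 - 5*106**2) + 18864) = sqrt((-3 - 5*11236) + 18864) = sqrt((-3 - 56180) + 18864) = sqrt(-56183 + 18864) = sqrt(-37319) = I*sqrt(37319)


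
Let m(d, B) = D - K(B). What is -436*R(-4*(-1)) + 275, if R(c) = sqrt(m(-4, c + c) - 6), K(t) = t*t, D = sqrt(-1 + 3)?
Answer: 275 - 436*sqrt(-70 + sqrt(2)) ≈ 275.0 - 3610.8*I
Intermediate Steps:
D = sqrt(2) ≈ 1.4142
K(t) = t**2
m(d, B) = sqrt(2) - B**2
R(c) = sqrt(-6 + sqrt(2) - 4*c**2) (R(c) = sqrt((sqrt(2) - (c + c)**2) - 6) = sqrt((sqrt(2) - (2*c)**2) - 6) = sqrt((sqrt(2) - 4*c**2) - 6) = sqrt(-6 + sqrt(2) - 4*c**2))
-436*R(-4*(-1)) + 275 = -436*sqrt(-6 + sqrt(2) - 4*(-4*(-1))**2) + 275 = -436*sqrt(-6 + sqrt(2) - 4*4**2) + 275 = -436*sqrt(-6 + sqrt(2) - 4*16) + 275 = -436*sqrt(-6 + sqrt(2) - 64) + 275 = -436*sqrt(-70 + sqrt(2)) + 275 = 275 - 436*sqrt(-70 + sqrt(2))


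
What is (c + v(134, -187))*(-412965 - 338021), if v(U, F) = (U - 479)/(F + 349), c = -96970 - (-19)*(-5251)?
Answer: 3989245517353/27 ≈ 1.4775e+11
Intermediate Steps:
c = -196739 (c = -96970 - 1*99769 = -96970 - 99769 = -196739)
v(U, F) = (-479 + U)/(349 + F)
(c + v(134, -187))*(-412965 - 338021) = (-196739 + (-479 + 134)/(349 - 187))*(-412965 - 338021) = (-196739 - 345/162)*(-750986) = (-196739 + (1/162)*(-345))*(-750986) = (-196739 - 115/54)*(-750986) = -10624021/54*(-750986) = 3989245517353/27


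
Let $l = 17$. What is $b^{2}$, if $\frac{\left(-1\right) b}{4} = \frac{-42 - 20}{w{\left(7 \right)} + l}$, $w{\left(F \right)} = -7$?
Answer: $\frac{15376}{25} \approx 615.04$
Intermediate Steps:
$b = \frac{124}{5}$ ($b = - 4 \frac{-42 - 20}{-7 + 17} = - 4 \frac{-42 - 20}{10} = - 4 \left(\left(-62\right) \frac{1}{10}\right) = \left(-4\right) \left(- \frac{31}{5}\right) = \frac{124}{5} \approx 24.8$)
$b^{2} = \left(\frac{124}{5}\right)^{2} = \frac{15376}{25}$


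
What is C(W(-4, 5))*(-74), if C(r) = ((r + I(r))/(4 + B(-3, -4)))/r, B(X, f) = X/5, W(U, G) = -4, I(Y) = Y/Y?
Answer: -555/34 ≈ -16.324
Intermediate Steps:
I(Y) = 1
B(X, f) = X/5 (B(X, f) = X*(⅕) = X/5)
C(r) = (5/17 + 5*r/17)/r (C(r) = ((r + 1)/(4 + (⅕)*(-3)))/r = ((1 + r)/(4 - ⅗))/r = ((1 + r)/(17/5))/r = ((1 + r)*(5/17))/r = (5/17 + 5*r/17)/r)
C(W(-4, 5))*(-74) = ((5/17)*(1 - 4)/(-4))*(-74) = ((5/17)*(-¼)*(-3))*(-74) = (15/68)*(-74) = -555/34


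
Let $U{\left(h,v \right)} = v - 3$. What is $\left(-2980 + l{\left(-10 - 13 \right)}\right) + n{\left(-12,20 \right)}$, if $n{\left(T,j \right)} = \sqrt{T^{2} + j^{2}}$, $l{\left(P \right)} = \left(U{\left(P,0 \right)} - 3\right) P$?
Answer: $-2842 + 4 \sqrt{34} \approx -2818.7$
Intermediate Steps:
$U{\left(h,v \right)} = -3 + v$ ($U{\left(h,v \right)} = v - 3 = -3 + v$)
$l{\left(P \right)} = - 6 P$ ($l{\left(P \right)} = \left(\left(-3 + 0\right) - 3\right) P = \left(-3 - 3\right) P = - 6 P$)
$\left(-2980 + l{\left(-10 - 13 \right)}\right) + n{\left(-12,20 \right)} = \left(-2980 - 6 \left(-10 - 13\right)\right) + \sqrt{\left(-12\right)^{2} + 20^{2}} = \left(-2980 - -138\right) + \sqrt{144 + 400} = \left(-2980 + 138\right) + \sqrt{544} = -2842 + 4 \sqrt{34}$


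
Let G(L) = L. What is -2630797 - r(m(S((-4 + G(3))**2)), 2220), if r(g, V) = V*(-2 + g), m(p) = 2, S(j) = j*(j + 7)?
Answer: -2630797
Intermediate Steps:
S(j) = j*(7 + j)
-2630797 - r(m(S((-4 + G(3))**2)), 2220) = -2630797 - 2220*(-2 + 2) = -2630797 - 2220*0 = -2630797 - 1*0 = -2630797 + 0 = -2630797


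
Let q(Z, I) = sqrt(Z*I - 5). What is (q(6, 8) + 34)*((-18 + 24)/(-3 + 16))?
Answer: 204/13 + 6*sqrt(43)/13 ≈ 18.719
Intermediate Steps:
q(Z, I) = sqrt(-5 + I*Z) (q(Z, I) = sqrt(I*Z - 5) = sqrt(-5 + I*Z))
(q(6, 8) + 34)*((-18 + 24)/(-3 + 16)) = (sqrt(-5 + 8*6) + 34)*((-18 + 24)/(-3 + 16)) = (sqrt(-5 + 48) + 34)*(6/13) = (sqrt(43) + 34)*(6*(1/13)) = (34 + sqrt(43))*(6/13) = 204/13 + 6*sqrt(43)/13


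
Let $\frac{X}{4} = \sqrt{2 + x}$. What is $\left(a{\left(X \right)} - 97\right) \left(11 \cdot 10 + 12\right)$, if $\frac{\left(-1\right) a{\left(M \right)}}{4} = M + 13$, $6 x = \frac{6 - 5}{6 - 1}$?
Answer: $-18178 - \frac{976 \sqrt{1830}}{15} \approx -20961.0$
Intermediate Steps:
$x = \frac{1}{30}$ ($x = \frac{\left(6 - 5\right) \frac{1}{6 - 1}}{6} = \frac{1 \cdot \frac{1}{5}}{6} = \frac{1}{6} \cdot \frac{1}{5} = \frac{1}{30} \approx 0.033333$)
$X = \frac{2 \sqrt{1830}}{15}$ ($X = 4 \sqrt{2 + \frac{1}{30}} = 4 \sqrt{\frac{61}{30}} = 4 \frac{\sqrt{1830}}{30} = \frac{2 \sqrt{1830}}{15} \approx 5.7038$)
$a{\left(M \right)} = -52 - 4 M$ ($a{\left(M \right)} = - 4 \left(M + 13\right) = - 4 \left(13 + M\right) = -52 - 4 M$)
$\left(a{\left(X \right)} - 97\right) \left(11 \cdot 10 + 12\right) = \left(\left(-52 - 4 \frac{2 \sqrt{1830}}{15}\right) - 97\right) \left(11 \cdot 10 + 12\right) = \left(\left(-52 - \frac{8 \sqrt{1830}}{15}\right) - 97\right) \left(110 + 12\right) = \left(-149 - \frac{8 \sqrt{1830}}{15}\right) 122 = -18178 - \frac{976 \sqrt{1830}}{15}$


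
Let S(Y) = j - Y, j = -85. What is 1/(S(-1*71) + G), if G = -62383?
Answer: -1/62397 ≈ -1.6026e-5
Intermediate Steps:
S(Y) = -85 - Y
1/(S(-1*71) + G) = 1/((-85 - (-1)*71) - 62383) = 1/((-85 - 1*(-71)) - 62383) = 1/((-85 + 71) - 62383) = 1/(-14 - 62383) = 1/(-62397) = -1/62397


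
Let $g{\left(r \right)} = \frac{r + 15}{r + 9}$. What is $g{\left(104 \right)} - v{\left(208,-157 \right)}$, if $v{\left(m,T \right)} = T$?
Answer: $\frac{17860}{113} \approx 158.05$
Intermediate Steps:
$g{\left(r \right)} = \frac{15 + r}{9 + r}$
$g{\left(104 \right)} - v{\left(208,-157 \right)} = \frac{15 + 104}{9 + 104} - -157 = \frac{1}{113} \cdot 119 + 157 = \frac{119}{113} + 157 = \frac{17860}{113}$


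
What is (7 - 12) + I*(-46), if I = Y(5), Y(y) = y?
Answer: -235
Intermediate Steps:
I = 5
(7 - 12) + I*(-46) = (7 - 12) + 5*(-46) = -5 - 230 = -235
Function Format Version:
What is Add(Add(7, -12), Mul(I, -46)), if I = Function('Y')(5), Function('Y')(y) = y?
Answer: -235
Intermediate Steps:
I = 5
Add(Add(7, -12), Mul(I, -46)) = Add(Add(7, -12), Mul(5, -46)) = Add(-5, -230) = -235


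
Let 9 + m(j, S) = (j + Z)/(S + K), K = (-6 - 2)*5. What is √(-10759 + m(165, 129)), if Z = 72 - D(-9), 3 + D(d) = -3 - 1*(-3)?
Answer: 4*I*√5329498/89 ≈ 103.76*I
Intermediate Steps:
D(d) = -3 (D(d) = -3 + (-3 - 1*(-3)) = -3 + (-3 + 3) = -3 + 0 = -3)
Z = 75 (Z = 72 - 1*(-3) = 72 + 3 = 75)
K = -40 (K = -8*5 = -40)
m(j, S) = -9 + (75 + j)/(-40 + S) (m(j, S) = -9 + (j + 75)/(S - 40) = -9 + (75 + j)/(-40 + S))
√(-10759 + m(165, 129)) = √(-10759 + (435 + 165 - 9*129)/(-40 + 129)) = √(-10759 + (435 + 165 - 1161)/89) = √(-10759 + (1/89)*(-561)) = √(-10759 - 561/89) = √(-958112/89) = 4*I*√5329498/89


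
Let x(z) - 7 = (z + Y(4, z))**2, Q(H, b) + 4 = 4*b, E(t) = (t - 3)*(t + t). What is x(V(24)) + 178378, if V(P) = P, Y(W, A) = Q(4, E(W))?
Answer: 181089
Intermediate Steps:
E(t) = 2*t*(-3 + t) (E(t) = (-3 + t)*(2*t) = 2*t*(-3 + t))
Q(H, b) = -4 + 4*b
Y(W, A) = -4 + 8*W*(-3 + W) (Y(W, A) = -4 + 4*(2*W*(-3 + W)) = -4 + 8*W*(-3 + W))
x(z) = 7 + (28 + z)**2 (x(z) = 7 + (z + (-4 + 8*4*(-3 + 4)))**2 = 7 + (z + (-4 + 8*4*1))**2 = 7 + (z + (-4 + 32))**2 = 7 + (z + 28)**2 = 7 + (28 + z)**2)
x(V(24)) + 178378 = (7 + (28 + 24)**2) + 178378 = (7 + 52**2) + 178378 = (7 + 2704) + 178378 = 2711 + 178378 = 181089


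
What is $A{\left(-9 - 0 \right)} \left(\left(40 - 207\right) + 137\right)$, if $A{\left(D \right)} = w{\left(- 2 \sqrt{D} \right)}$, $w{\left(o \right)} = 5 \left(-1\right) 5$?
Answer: $750$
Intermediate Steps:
$w{\left(o \right)} = -25$ ($w{\left(o \right)} = \left(-5\right) 5 = -25$)
$A{\left(D \right)} = -25$
$A{\left(-9 - 0 \right)} \left(\left(40 - 207\right) + 137\right) = - 25 \left(\left(40 - 207\right) + 137\right) = - 25 \left(-167 + 137\right) = \left(-25\right) \left(-30\right) = 750$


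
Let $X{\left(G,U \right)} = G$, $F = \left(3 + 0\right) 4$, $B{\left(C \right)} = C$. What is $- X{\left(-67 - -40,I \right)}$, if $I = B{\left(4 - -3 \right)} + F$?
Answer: $27$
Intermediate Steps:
$F = 12$ ($F = 3 \cdot 4 = 12$)
$I = 19$ ($I = \left(4 - -3\right) + 12 = \left(4 + 3\right) + 12 = 7 + 12 = 19$)
$- X{\left(-67 - -40,I \right)} = - (-67 - -40) = - (-67 + 40) = \left(-1\right) \left(-27\right) = 27$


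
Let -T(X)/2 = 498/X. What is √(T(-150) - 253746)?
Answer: 2*I*√1585871/5 ≈ 503.73*I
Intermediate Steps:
T(X) = -996/X
√(T(-150) - 253746) = √(-996/(-150) - 253746) = √(-996*(-1/150) - 253746) = √(166/25 - 253746) = √(-6343484/25) = 2*I*√1585871/5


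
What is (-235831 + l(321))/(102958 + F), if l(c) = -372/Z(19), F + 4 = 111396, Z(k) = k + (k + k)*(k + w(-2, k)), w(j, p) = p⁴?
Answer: -1168056557681/1061662474650 ≈ -1.1002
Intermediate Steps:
Z(k) = k + 2*k*(k + k⁴) (Z(k) = k + (k + k)*(k + k⁴) = k + (2*k)*(k + k⁴) = k + 2*k*(k + k⁴))
F = 111392 (F = -4 + 111396 = 111392)
l(c) = -372/4952939 (l(c) = -372*1/(19*(1 + 2*19 + 2*19⁴)) = -372*1/(19*(1 + 38 + 2*130321)) = -372*1/(19*(1 + 38 + 260642)) = -372/(19*260681) = -372/4952939)
(-235831 + l(321))/(102958 + F) = (-235831 - 372/4952939)/(102958 + 111392) = -1168056557681/4952939/214350 = -1168056557681/4952939*1/214350 = -1168056557681/1061662474650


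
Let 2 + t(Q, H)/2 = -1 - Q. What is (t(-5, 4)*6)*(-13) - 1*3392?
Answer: -3704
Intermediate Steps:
t(Q, H) = -6 - 2*Q (t(Q, H) = -4 + 2*(-1 - Q) = -4 + (-2 - 2*Q) = -6 - 2*Q)
(t(-5, 4)*6)*(-13) - 1*3392 = ((-6 - 2*(-5))*6)*(-13) - 1*3392 = ((-6 + 10)*6)*(-13) - 3392 = (4*6)*(-13) - 3392 = 24*(-13) - 3392 = -312 - 3392 = -3704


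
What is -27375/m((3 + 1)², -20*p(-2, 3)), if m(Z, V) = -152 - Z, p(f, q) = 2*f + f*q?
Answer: 9125/56 ≈ 162.95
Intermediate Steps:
-27375/m((3 + 1)², -20*p(-2, 3)) = -27375/(-152 - (3 + 1)²) = -27375/(-152 - 1*4²) = -27375/(-152 - 1*16) = -27375/(-152 - 16) = -27375/(-168) = -27375*(-1/168) = 9125/56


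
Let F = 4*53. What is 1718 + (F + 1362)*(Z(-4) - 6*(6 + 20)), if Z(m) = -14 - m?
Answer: -259566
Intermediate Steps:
F = 212
1718 + (F + 1362)*(Z(-4) - 6*(6 + 20)) = 1718 + (212 + 1362)*((-14 - 1*(-4)) - 6*(6 + 20)) = 1718 + 1574*((-14 + 4) - 6*26) = 1718 + 1574*(-10 - 156) = 1718 + 1574*(-166) = 1718 - 261284 = -259566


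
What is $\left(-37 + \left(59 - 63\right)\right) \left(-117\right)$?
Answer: $4797$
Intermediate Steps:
$\left(-37 + \left(59 - 63\right)\right) \left(-117\right) = \left(-37 - 4\right) \left(-117\right) = \left(-41\right) \left(-117\right) = 4797$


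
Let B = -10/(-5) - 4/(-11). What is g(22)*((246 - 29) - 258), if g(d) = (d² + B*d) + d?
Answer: -22878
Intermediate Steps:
B = 26/11 (B = -10*(-⅕) - 4*(-1/11) = 2 + 4/11 = 26/11 ≈ 2.3636)
g(d) = d² + 37*d/11 (g(d) = (d² + 26*d/11) + d = d² + 37*d/11)
g(22)*((246 - 29) - 258) = ((1/11)*22*(37 + 11*22))*((246 - 29) - 258) = ((1/11)*22*(37 + 242))*(217 - 258) = ((1/11)*22*279)*(-41) = 558*(-41) = -22878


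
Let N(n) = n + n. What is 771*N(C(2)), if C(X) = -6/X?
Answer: -4626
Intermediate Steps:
N(n) = 2*n
771*N(C(2)) = 771*(2*(-6/2)) = 771*(2*(-6*½)) = 771*(2*(-3)) = 771*(-6) = -4626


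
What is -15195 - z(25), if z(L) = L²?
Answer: -15820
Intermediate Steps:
-15195 - z(25) = -15195 - 1*25² = -15195 - 1*625 = -15195 - 625 = -15820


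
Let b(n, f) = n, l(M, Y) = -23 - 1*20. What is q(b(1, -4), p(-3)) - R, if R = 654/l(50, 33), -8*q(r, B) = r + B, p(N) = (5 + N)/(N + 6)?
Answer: 15481/1032 ≈ 15.001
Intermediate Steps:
l(M, Y) = -43 (l(M, Y) = -23 - 20 = -43)
p(N) = (5 + N)/(6 + N)
q(r, B) = -B/8 - r/8 (q(r, B) = -(r + B)/8 = -(B + r)/8 = -B/8 - r/8)
R = -654/43 (R = 654/(-43) = 654*(-1/43) = -654/43 ≈ -15.209)
q(b(1, -4), p(-3)) - R = (-(5 - 3)/(8*(6 - 3)) - ⅛*1) - 1*(-654/43) = (-2/(8*3) - ⅛) + 654/43 = (-2/24 - ⅛) + 654/43 = (-⅛*⅔ - ⅛) + 654/43 = (-1/12 - ⅛) + 654/43 = -5/24 + 654/43 = 15481/1032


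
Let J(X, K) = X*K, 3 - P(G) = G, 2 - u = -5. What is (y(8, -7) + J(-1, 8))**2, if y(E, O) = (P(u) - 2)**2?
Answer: 784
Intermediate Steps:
u = 7 (u = 2 - 1*(-5) = 2 + 5 = 7)
P(G) = 3 - G
J(X, K) = K*X
y(E, O) = 36 (y(E, O) = ((3 - 1*7) - 2)**2 = ((3 - 7) - 2)**2 = (-4 - 2)**2 = (-6)**2 = 36)
(y(8, -7) + J(-1, 8))**2 = (36 + 8*(-1))**2 = (36 - 8)**2 = 28**2 = 784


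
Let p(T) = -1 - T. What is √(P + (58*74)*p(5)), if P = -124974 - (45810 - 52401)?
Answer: 3*I*√16015 ≈ 379.65*I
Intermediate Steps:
P = -118383 (P = -124974 - 1*(-6591) = -124974 + 6591 = -118383)
√(P + (58*74)*p(5)) = √(-118383 + (58*74)*(-1 - 1*5)) = √(-118383 + 4292*(-1 - 5)) = √(-118383 + 4292*(-6)) = √(-118383 - 25752) = √(-144135) = 3*I*√16015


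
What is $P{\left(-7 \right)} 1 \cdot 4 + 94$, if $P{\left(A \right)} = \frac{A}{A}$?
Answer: $98$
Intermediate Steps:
$P{\left(A \right)} = 1$
$P{\left(-7 \right)} 1 \cdot 4 + 94 = 1 \cdot 1 \cdot 4 + 94 = 1 \cdot 4 + 94 = 4 + 94 = 98$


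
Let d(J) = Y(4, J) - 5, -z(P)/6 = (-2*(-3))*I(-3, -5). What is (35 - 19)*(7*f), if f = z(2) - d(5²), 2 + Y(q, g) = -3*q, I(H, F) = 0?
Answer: 2128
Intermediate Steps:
z(P) = 0 (z(P) = -6*(-2*(-3))*0 = -36*0 = -6*0 = 0)
Y(q, g) = -2 - 3*q
d(J) = -19 (d(J) = (-2 - 3*4) - 5 = (-2 - 12) - 5 = -14 - 5 = -19)
f = 19 (f = 0 - 1*(-19) = 0 + 19 = 19)
(35 - 19)*(7*f) = (35 - 19)*(7*19) = 16*133 = 2128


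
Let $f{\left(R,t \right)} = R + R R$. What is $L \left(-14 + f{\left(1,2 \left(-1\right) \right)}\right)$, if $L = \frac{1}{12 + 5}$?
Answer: $- \frac{12}{17} \approx -0.70588$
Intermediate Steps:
$f{\left(R,t \right)} = R + R^{2}$
$L = \frac{1}{17} \approx 0.058824$
$L \left(-14 + f{\left(1,2 \left(-1\right) \right)}\right) = \frac{-14 + 1 \left(1 + 1\right)}{17} = \frac{-14 + 1 \cdot 2}{17} = \frac{-14 + 2}{17} = \frac{1}{17} \left(-12\right) = - \frac{12}{17}$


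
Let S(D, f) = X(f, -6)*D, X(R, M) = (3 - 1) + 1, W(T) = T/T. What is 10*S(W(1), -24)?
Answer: 30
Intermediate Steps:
W(T) = 1
X(R, M) = 3 (X(R, M) = 2 + 1 = 3)
S(D, f) = 3*D
10*S(W(1), -24) = 10*(3*1) = 10*3 = 30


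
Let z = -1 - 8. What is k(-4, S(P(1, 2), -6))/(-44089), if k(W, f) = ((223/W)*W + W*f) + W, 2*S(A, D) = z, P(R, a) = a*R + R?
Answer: -237/44089 ≈ -0.0053755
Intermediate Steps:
z = -9
P(R, a) = R + R*a (P(R, a) = R*a + R = R + R*a)
S(A, D) = -9/2 (S(A, D) = (½)*(-9) = -9/2)
k(W, f) = 223 + W + W*f (k(W, f) = (223 + W*f) + W = 223 + W + W*f)
k(-4, S(P(1, 2), -6))/(-44089) = (223 - 4 - 4*(-9/2))/(-44089) = (223 - 4 + 18)*(-1/44089) = 237*(-1/44089) = -237/44089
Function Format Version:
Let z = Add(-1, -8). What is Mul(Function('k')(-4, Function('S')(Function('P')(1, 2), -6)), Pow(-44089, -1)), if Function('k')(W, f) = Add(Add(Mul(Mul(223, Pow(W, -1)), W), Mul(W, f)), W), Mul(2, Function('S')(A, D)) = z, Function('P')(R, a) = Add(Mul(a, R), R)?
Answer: Rational(-237, 44089) ≈ -0.0053755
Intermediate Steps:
z = -9
Function('P')(R, a) = Add(R, Mul(R, a)) (Function('P')(R, a) = Add(Mul(R, a), R) = Add(R, Mul(R, a)))
Function('S')(A, D) = Rational(-9, 2) (Function('S')(A, D) = Mul(Rational(1, 2), -9) = Rational(-9, 2))
Function('k')(W, f) = Add(223, W, Mul(W, f)) (Function('k')(W, f) = Add(Add(223, Mul(W, f)), W) = Add(223, W, Mul(W, f)))
Mul(Function('k')(-4, Function('S')(Function('P')(1, 2), -6)), Pow(-44089, -1)) = Mul(Add(223, -4, Mul(-4, Rational(-9, 2))), Pow(-44089, -1)) = Mul(Add(223, -4, 18), Rational(-1, 44089)) = Mul(237, Rational(-1, 44089)) = Rational(-237, 44089)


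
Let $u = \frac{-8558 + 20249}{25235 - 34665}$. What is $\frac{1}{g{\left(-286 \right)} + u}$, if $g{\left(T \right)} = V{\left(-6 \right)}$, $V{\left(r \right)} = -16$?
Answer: $- \frac{9430}{162571} \approx -0.058005$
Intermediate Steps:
$g{\left(T \right)} = -16$
$u = - \frac{11691}{9430}$ ($u = \frac{11691}{-9430} = 11691 \left(- \frac{1}{9430}\right) = - \frac{11691}{9430} \approx -1.2398$)
$\frac{1}{g{\left(-286 \right)} + u} = \frac{1}{-16 - \frac{11691}{9430}} = \frac{1}{- \frac{162571}{9430}} = - \frac{9430}{162571}$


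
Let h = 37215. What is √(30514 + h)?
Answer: √67729 ≈ 260.25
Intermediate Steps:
√(30514 + h) = √(30514 + 37215) = √67729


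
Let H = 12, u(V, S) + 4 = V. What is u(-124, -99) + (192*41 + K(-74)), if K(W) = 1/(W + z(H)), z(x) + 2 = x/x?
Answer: 580799/75 ≈ 7744.0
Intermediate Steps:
u(V, S) = -4 + V
z(x) = -1 (z(x) = -2 + x/x = -2 + 1 = -1)
K(W) = 1/(-1 + W) (K(W) = 1/(W - 1) = 1/(-1 + W))
u(-124, -99) + (192*41 + K(-74)) = (-4 - 124) + (192*41 + 1/(-1 - 74)) = -128 + (7872 + 1/(-75)) = -128 + (7872 - 1/75) = -128 + 590399/75 = 580799/75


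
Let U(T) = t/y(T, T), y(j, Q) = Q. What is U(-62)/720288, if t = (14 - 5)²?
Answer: -9/4961984 ≈ -1.8138e-6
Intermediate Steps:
t = 81 (t = 9² = 81)
U(T) = 81/T
U(-62)/720288 = (81/(-62))/720288 = (81*(-1/62))*(1/720288) = -81/62*1/720288 = -9/4961984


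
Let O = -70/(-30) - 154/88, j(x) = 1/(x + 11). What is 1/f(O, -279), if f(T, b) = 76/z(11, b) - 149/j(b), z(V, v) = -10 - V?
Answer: 21/838496 ≈ 2.5045e-5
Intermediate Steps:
j(x) = 1/(11 + x)
O = 7/12 (O = -70*(-1/30) - 154*1/88 = 7/3 - 7/4 = 7/12 ≈ 0.58333)
f(T, b) = -34495/21 - 149*b (f(T, b) = 76/(-10 - 1*11) - (1639 + 149*b) = 76/(-10 - 11) - 149*(11 + b) = 76/(-21) + (-1639 - 149*b) = 76*(-1/21) + (-1639 - 149*b) = -76/21 + (-1639 - 149*b) = -34495/21 - 149*b)
1/f(O, -279) = 1/(-34495/21 - 149*(-279)) = 1/(-34495/21 + 41571) = 1/(838496/21) = 21/838496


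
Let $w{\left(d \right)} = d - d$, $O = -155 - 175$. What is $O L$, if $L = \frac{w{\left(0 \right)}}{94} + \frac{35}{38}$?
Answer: $- \frac{5775}{19} \approx -303.95$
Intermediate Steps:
$O = -330$
$w{\left(d \right)} = 0$
$L = \frac{35}{38}$ ($L = \frac{0}{94} + \frac{35}{38} = 0 \cdot \frac{1}{94} + 35 \cdot \frac{1}{38} = 0 + \frac{35}{38} = \frac{35}{38} \approx 0.92105$)
$O L = \left(-330\right) \frac{35}{38} = - \frac{5775}{19}$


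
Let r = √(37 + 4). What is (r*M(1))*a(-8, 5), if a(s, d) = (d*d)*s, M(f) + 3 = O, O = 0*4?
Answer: 600*√41 ≈ 3841.9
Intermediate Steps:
O = 0
M(f) = -3 (M(f) = -3 + 0 = -3)
a(s, d) = s*d² (a(s, d) = d²*s = s*d²)
r = √41 ≈ 6.4031
(r*M(1))*a(-8, 5) = (√41*(-3))*(-8*5²) = (-3*√41)*(-8*25) = -3*√41*(-200) = 600*√41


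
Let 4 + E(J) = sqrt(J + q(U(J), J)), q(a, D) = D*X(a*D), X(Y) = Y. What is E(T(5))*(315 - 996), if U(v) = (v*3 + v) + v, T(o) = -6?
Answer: 2724 - 681*I*sqrt(1086) ≈ 2724.0 - 22442.0*I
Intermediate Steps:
U(v) = 5*v (U(v) = (3*v + v) + v = 4*v + v = 5*v)
q(a, D) = a*D**2 (q(a, D) = D*(a*D) = D*(D*a) = a*D**2)
E(J) = -4 + sqrt(J + 5*J**3) (E(J) = -4 + sqrt(J + (5*J)*J**2) = -4 + sqrt(J + 5*J**3))
E(T(5))*(315 - 996) = (-4 + sqrt(-6 + 5*(-6)**3))*(315 - 996) = (-4 + sqrt(-6 + 5*(-216)))*(-681) = (-4 + sqrt(-6 - 1080))*(-681) = (-4 + sqrt(-1086))*(-681) = (-4 + I*sqrt(1086))*(-681) = 2724 - 681*I*sqrt(1086)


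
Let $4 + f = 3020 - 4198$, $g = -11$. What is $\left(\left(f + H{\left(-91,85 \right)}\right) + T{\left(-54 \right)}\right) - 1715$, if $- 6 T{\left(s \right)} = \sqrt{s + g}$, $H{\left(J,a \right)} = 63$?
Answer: $-2834 - \frac{i \sqrt{65}}{6} \approx -2834.0 - 1.3437 i$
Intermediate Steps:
$T{\left(s \right)} = - \frac{\sqrt{-11 + s}}{6}$ ($T{\left(s \right)} = - \frac{\sqrt{s - 11}}{6} = - \frac{\sqrt{-11 + s}}{6}$)
$f = -1182$ ($f = -4 + \left(3020 - 4198\right) = -4 - 1178 = -1182$)
$\left(\left(f + H{\left(-91,85 \right)}\right) + T{\left(-54 \right)}\right) - 1715 = \left(\left(-1182 + 63\right) - \frac{\sqrt{-11 - 54}}{6}\right) - 1715 = \left(-1119 - \frac{\sqrt{-65}}{6}\right) - 1715 = \left(-1119 - \frac{i \sqrt{65}}{6}\right) - 1715 = -2834 - \frac{i \sqrt{65}}{6}$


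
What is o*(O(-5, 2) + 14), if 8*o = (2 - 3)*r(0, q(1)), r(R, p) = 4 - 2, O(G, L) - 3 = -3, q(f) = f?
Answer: -7/2 ≈ -3.5000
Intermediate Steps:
O(G, L) = 0 (O(G, L) = 3 - 3 = 0)
r(R, p) = 2
o = -¼ (o = ((2 - 3)*2)/8 = (-1*2)/8 = (⅛)*(-2) = -¼ ≈ -0.25000)
o*(O(-5, 2) + 14) = -(0 + 14)/4 = -¼*14 = -7/2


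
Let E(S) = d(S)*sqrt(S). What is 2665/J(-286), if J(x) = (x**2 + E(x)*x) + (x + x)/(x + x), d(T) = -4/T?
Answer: 43597801/1338150757 + 2132*I*sqrt(286)/1338150757 ≈ 0.032581 + 2.6944e-5*I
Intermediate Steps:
E(S) = -4/sqrt(S) (E(S) = (-4/S)*sqrt(S) = -4/sqrt(S))
J(x) = 1 + x**2 - 4*sqrt(x) (J(x) = (x**2 + (-4/sqrt(x))*x) + (x + x)/(x + x) = (x**2 - 4*sqrt(x)) + (2*x)/((2*x)) = (x**2 - 4*sqrt(x)) + (2*x)*(1/(2*x)) = (x**2 - 4*sqrt(x)) + 1 = 1 + x**2 - 4*sqrt(x))
2665/J(-286) = 2665/(1 + (-286)**2 - 4*I*sqrt(286)) = 2665/(1 + 81796 - 4*I*sqrt(286)) = 2665/(81797 - 4*I*sqrt(286))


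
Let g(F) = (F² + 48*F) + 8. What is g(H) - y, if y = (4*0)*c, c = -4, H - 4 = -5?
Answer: -39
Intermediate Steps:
H = -1 (H = 4 - 5 = -1)
g(F) = 8 + F² + 48*F
y = 0 (y = (4*0)*(-4) = 0*(-4) = 0)
g(H) - y = (8 + (-1)² + 48*(-1)) - 1*0 = (8 + 1 - 48) + 0 = -39 + 0 = -39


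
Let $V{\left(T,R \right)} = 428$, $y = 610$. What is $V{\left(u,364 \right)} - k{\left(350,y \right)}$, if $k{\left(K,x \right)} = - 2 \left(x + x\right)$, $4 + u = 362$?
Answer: $2868$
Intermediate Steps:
$u = 358$ ($u = -4 + 362 = 358$)
$k{\left(K,x \right)} = - 4 x$ ($k{\left(K,x \right)} = - 2 \cdot 2 x = - 4 x$)
$V{\left(u,364 \right)} - k{\left(350,y \right)} = 428 - \left(-4\right) 610 = 428 - -2440 = 428 + 2440 = 2868$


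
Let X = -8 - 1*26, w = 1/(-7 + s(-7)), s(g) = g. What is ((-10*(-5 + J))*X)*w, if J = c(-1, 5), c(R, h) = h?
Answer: 0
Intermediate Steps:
w = -1/14 (w = 1/(-7 - 7) = 1/(-14) = -1/14 ≈ -0.071429)
J = 5
X = -34 (X = -8 - 26 = -34)
((-10*(-5 + J))*X)*w = (-10*(-5 + 5)*(-34))*(-1/14) = (-10*0*(-34))*(-1/14) = (0*(-34))*(-1/14) = 0*(-1/14) = 0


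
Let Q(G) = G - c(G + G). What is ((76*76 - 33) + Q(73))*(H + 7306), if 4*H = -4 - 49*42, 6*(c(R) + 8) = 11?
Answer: 158141691/4 ≈ 3.9535e+7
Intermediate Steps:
c(R) = -37/6 (c(R) = -8 + (⅙)*11 = -8 + 11/6 = -37/6)
Q(G) = 37/6 + G (Q(G) = G - 1*(-37/6) = G + 37/6 = 37/6 + G)
H = -1031/2 (H = (-4 - 49*42)/4 = (-4 - 2058)/4 = (¼)*(-2062) = -1031/2 ≈ -515.50)
((76*76 - 33) + Q(73))*(H + 7306) = ((76*76 - 33) + (37/6 + 73))*(-1031/2 + 7306) = ((5776 - 33) + 475/6)*(13581/2) = (5743 + 475/6)*(13581/2) = (34933/6)*(13581/2) = 158141691/4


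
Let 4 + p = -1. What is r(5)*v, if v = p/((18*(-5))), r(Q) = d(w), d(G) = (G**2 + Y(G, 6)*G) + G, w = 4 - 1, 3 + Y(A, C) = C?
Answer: 7/6 ≈ 1.1667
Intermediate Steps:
Y(A, C) = -3 + C
p = -5 (p = -4 - 1 = -5)
w = 3
d(G) = G**2 + 4*G (d(G) = (G**2 + (-3 + 6)*G) + G = (G**2 + 3*G) + G = G**2 + 4*G)
r(Q) = 21 (r(Q) = 3*(4 + 3) = 3*7 = 21)
v = 1/18 (v = -5/(18*(-5)) = -5/(-90) = -5*(-1/90) = 1/18 ≈ 0.055556)
r(5)*v = 21*(1/18) = 7/6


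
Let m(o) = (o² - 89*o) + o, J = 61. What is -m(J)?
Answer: 1647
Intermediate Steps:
m(o) = o² - 88*o
-m(J) = -61*(-88 + 61) = -61*(-27) = -1*(-1647) = 1647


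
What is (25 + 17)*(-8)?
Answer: -336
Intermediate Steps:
(25 + 17)*(-8) = 42*(-8) = -336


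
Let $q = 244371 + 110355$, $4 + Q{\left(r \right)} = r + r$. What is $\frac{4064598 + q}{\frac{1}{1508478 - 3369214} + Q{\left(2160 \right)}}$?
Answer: $\frac{8223195262464}{8030936575} \approx 1023.9$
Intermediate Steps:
$Q{\left(r \right)} = -4 + 2 r$ ($Q{\left(r \right)} = -4 + \left(r + r\right) = -4 + 2 r$)
$q = 354726$
$\frac{4064598 + q}{\frac{1}{1508478 - 3369214} + Q{\left(2160 \right)}} = \frac{4064598 + 354726}{\frac{1}{1508478 - 3369214} + \left(-4 + 2 \cdot 2160\right)} = \frac{4419324}{\frac{1}{-1860736} + \left(-4 + 4320\right)} = \frac{4419324}{- \frac{1}{1860736} + 4316} = \frac{4419324}{\frac{8030936575}{1860736}} = 4419324 \cdot \frac{1860736}{8030936575} = \frac{8223195262464}{8030936575}$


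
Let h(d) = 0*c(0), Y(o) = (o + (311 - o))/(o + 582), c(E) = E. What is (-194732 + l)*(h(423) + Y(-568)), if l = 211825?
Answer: 5315923/14 ≈ 3.7971e+5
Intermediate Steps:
Y(o) = 311/(582 + o)
h(d) = 0 (h(d) = 0*0 = 0)
(-194732 + l)*(h(423) + Y(-568)) = (-194732 + 211825)*(0 + 311/(582 - 568)) = 17093*(0 + 311/14) = 17093*(311/14) = 5315923/14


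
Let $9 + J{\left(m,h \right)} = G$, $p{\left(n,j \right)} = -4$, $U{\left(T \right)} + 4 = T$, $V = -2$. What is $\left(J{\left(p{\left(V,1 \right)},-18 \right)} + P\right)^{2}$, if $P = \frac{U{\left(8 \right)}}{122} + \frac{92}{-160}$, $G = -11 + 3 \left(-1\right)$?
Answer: $\frac{3299698249}{5953600} \approx 554.24$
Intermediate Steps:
$U{\left(T \right)} = -4 + T$
$G = -14$ ($G = -11 - 3 = -14$)
$J{\left(m,h \right)} = -23$ ($J{\left(m,h \right)} = -9 - 14 = -23$)
$P = - \frac{1323}{2440}$ ($P = \frac{-4 + 8}{122} + \frac{92}{-160} = 4 \cdot \frac{1}{122} + 92 \left(- \frac{1}{160}\right) = \frac{2}{61} - \frac{23}{40} = - \frac{1323}{2440} \approx -0.54221$)
$\left(J{\left(p{\left(V,1 \right)},-18 \right)} + P\right)^{2} = \left(-23 - \frac{1323}{2440}\right)^{2} = \left(- \frac{57443}{2440}\right)^{2} = \frac{3299698249}{5953600}$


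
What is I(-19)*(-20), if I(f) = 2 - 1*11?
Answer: 180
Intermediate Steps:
I(f) = -9 (I(f) = 2 - 11 = -9)
I(-19)*(-20) = -9*(-20) = 180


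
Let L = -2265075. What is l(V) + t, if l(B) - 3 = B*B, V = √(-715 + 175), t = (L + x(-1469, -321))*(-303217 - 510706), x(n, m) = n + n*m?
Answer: 1460987714848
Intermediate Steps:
x(n, m) = n + m*n
t = 1460987715385 (t = (-2265075 - 1469*(1 - 321))*(-303217 - 510706) = (-2265075 - 1469*(-320))*(-813923) = (-2265075 + 470080)*(-813923) = -1794995*(-813923) = 1460987715385)
V = 6*I*√15 (V = √(-540) = 6*I*√15 ≈ 23.238*I)
l(B) = 3 + B² (l(B) = 3 + B*B = 3 + B²)
l(V) + t = (3 + (6*I*√15)²) + 1460987715385 = (3 - 540) + 1460987715385 = -537 + 1460987715385 = 1460987714848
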